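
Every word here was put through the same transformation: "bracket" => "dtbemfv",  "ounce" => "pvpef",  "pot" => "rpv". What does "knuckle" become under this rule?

mpvemnf

Two shifts are in play — +1 for a/e/i/o/u, +2 for every other letter.
On knuckle: k(cons)+2=m, n(cons)+2=p, u(vowel)+1=v, c(cons)+2=e, k(cons)+2=m, l(cons)+2=n, e(vowel)+1=f.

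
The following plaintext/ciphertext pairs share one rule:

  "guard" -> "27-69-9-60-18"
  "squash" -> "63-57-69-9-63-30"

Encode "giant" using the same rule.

27-33-9-48-66

g(#7)→27 and u(#21)→69: differences scale by 3, so n = 3·pos + 6. With a=1..z=26, the number is 3·pos + 6.
Applying it to giant: g=7→27, i=9→33, a=1→9, n=14→48, t=20→66.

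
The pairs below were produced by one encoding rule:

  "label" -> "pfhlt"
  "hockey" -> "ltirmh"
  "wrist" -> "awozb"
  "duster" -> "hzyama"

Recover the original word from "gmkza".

chess

The shift increases by 1 at each position, starting from +4: 4, 5, 6, ….
Undoing it on gmkza: g−4=c, m−5=h, k−6=e, z−7=s, a−8=s.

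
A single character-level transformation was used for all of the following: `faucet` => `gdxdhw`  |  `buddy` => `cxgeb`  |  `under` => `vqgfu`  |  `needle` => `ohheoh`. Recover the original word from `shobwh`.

relate

Shifts by position in faucet: pos 0: f→g (+1), pos 1: a→d (+3), pos 2: u→x (+3), pos 3: c→d (+1), pos 4: e→h (+3), pos 5: t→w (+3) — repeating every 3. It's a Vigenère-style cipher with numeric key [1,3,3]: position i shifts by key[i mod 3].
Reversing it on shobwh: s−1=r, h−3=e, o−3=l, b−1=a, w−3=t, h−3=e.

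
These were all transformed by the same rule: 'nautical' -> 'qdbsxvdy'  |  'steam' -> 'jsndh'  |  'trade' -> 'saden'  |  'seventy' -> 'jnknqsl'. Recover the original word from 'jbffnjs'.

suggest

n(13)→q(16) and a(0)→d(3) fit y≡9x+3 (mod 26); the inverse of 9 mod 26 is 3. Each letter's alphabet position (a=0..z=25) is mapped through 9·x+3 mod 26 — an affine cipher.
Decoding jbffnjs: j(9)→3·(9−3)≡18=s; b(1)→3·(1−3)≡20=u; f(5)→3·(5−3)≡6=g; f(5)→3·(5−3)≡6=g; n(13)→3·(13−3)≡4=e; j(9)→3·(9−3)≡18=s; s(18)→3·(18−3)≡19=t (all mod 26).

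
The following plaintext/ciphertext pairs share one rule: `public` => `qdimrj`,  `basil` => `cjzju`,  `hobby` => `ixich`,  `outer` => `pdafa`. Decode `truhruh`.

singing

Shifts by position in public: pos 0: p→q (+1), pos 1: u→d (+9), pos 2: b→i (+7), pos 3: l→m (+1), pos 4: i→r (+9), pos 5: c→j (+7) — repeating every 3. The shifts repeat in a cycle of length 3: positions 0,1,… shift by +1, +9, +7, then the pattern repeats.
Undoing it on truhruh: t−1=s, r−9=i, u−7=n, h−1=g, r−9=i, u−7=n, h−1=g.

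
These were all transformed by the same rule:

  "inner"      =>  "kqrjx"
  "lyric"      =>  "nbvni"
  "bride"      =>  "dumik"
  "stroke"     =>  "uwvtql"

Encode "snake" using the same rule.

In inner: i→k is +2, n→q is +3, n→r is +4, e→j is +5 — the shift increases by 1 each position. The shift increases by 1 at each position, starting from +2: 2, 3, 4, ….
Applying it to snake: s+2=u, n+3=q, a+4=e, k+5=p, e+6=k.

uqepk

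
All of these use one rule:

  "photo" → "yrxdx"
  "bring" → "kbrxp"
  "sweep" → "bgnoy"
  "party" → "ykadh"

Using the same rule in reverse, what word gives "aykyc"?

robot

Shifts by position in photo: pos 0: p→y (+9), pos 1: h→r (+10), pos 2: o→x (+9), pos 3: t→d (+10) — repeating every 2. A repeating key of period 2 is used — shifts +9, +10 over and over.
Reversing it on aykyc: a−9=r, y−10=o, k−9=b, y−10=o, c−9=t.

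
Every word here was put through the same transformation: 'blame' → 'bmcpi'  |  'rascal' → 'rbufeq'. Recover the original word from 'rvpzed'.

In blame: b→b is +0, l→m is +1, a→c is +2, m→p is +3 — the shift increases by 1 each position. The shift increases by 1 at each position, starting from +0: 0, 1, 2, ….
Undoing it on rvpzed: r−0=r, v−1=u, p−2=n, z−3=w, e−4=a, d−5=y.

runway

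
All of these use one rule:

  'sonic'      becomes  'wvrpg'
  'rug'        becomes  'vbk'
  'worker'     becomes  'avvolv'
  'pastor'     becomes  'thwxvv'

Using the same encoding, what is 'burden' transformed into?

fbvhlr

The shift depends on letter class: consonant s→w is +4, but vowel o→v is +7. The rule splits by letter class: vowels +7, consonants +4.
For burden: b(cons)+4=f, u(vowel)+7=b, r(cons)+4=v, d(cons)+4=h, e(vowel)+7=l, n(cons)+4=r.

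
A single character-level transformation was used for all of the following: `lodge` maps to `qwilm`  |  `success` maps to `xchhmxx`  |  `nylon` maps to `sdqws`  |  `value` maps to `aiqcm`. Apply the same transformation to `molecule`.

The shift depends on letter class: consonant l→q is +5, but vowel o→w is +8. The rule splits by letter class: vowels +8, consonants +5.
Applying it to molecule: m(cons)+5=r, o(vowel)+8=w, l(cons)+5=q, e(vowel)+8=m, c(cons)+5=h, u(vowel)+8=c, l(cons)+5=q, e(vowel)+8=m.

rwqmhcqm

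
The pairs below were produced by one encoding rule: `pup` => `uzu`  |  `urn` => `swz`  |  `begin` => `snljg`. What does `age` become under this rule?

jlf

The output letters match the input read backwards, each shifted +5: pup reversed is pup. Two steps: reverse the string, then apply a Caesar shift of +5.
For age: reverse → ega; then shift: e+5=j, g+5=l, a+5=f.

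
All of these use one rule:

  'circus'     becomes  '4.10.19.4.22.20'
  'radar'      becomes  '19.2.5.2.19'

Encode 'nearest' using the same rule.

The number is (letter's place in the alphabet, a=1) + 1.
Applying it to nearest: n=14→15, e=5→6, a=1→2, r=18→19, e=5→6, s=19→20, t=20→21.

15.6.2.19.6.20.21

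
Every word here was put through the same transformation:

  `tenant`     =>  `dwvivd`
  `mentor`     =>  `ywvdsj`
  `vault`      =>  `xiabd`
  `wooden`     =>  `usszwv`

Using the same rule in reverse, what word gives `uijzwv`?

warden

t(19)→d(3) and e(4)→w(22) fit y≡23x+8 (mod 26); the inverse of 23 mod 26 is 17. This is an affine cipher: with a=0,…,z=25, each position x becomes (23x+8) mod 26.
Undoing it on uijzwv: u(20)→17·(20−8)≡22=w; i(8)→17·(8−8)≡0=a; j(9)→17·(9−8)≡17=r; z(25)→17·(25−8)≡3=d; w(22)→17·(22−8)≡4=e; v(21)→17·(21−8)≡13=n (all mod 26).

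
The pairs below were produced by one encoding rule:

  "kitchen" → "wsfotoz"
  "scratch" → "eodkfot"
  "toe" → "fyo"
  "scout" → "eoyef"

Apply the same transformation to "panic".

The shift depends on letter class: consonant k→w is +12, but vowel i→s is +10. Vowels shift forward by 10 and consonants shift forward by 12.
Applying it to panic: p(cons)+12=b, a(vowel)+10=k, n(cons)+12=z, i(vowel)+10=s, c(cons)+12=o.

bkzso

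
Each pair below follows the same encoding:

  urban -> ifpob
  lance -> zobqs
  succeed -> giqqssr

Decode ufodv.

This is a Caesar cipher with shift 14.
Decoding ufodv: u−14=g, f−14=r, o−14=a, d−14=p, v−14=h.

graph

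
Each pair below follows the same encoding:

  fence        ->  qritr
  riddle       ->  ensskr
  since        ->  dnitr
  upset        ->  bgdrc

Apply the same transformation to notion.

f(5)→q(16) and e(4)→r(17) fit y≡25x+21 (mod 26); the inverse of 25 mod 26 is 25. Each letter's alphabet position (a=0..z=25) is mapped through 25·x+21 mod 26 — an affine cipher.
For notion: n(13)→25·13+21≡8=i; o(14)→25·14+21≡7=h; t(19)→25·19+21≡2=c; i(8)→25·8+21≡13=n; o(14)→25·14+21≡7=h; n(13)→25·13+21≡8=i (all mod 26).

ihcnhi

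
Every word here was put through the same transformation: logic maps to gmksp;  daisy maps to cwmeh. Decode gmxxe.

Read the word backwards and shift each letter +4.
Decoding gmxxe: shift back: g−4=c, m−4=i, x−4=t, x−4=t, e−4=a → citta; then reverse → attic.

attic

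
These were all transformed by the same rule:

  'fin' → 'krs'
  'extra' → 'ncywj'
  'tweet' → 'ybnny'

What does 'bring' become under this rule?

The shift depends on letter class: consonant f→k is +5, but vowel i→r is +9. The rule splits by letter class: vowels +9, consonants +5.
Applying it to bring: b(cons)+5=g, r(cons)+5=w, i(vowel)+9=r, n(cons)+5=s, g(cons)+5=l.

gwrsl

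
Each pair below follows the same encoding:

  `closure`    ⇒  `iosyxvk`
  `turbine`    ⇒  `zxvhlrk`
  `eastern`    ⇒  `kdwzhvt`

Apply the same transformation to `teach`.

zheik

Shifts by position in closure: pos 0: c→i (+6), pos 1: l→o (+3), pos 2: o→s (+4), pos 3: s→y (+6), pos 4: u→x (+3), pos 5: r→v (+4) — repeating every 3. It's a Vigenère-style cipher with numeric key [6,3,4]: position i shifts by key[i mod 3].
Applying it to teach: t+6=z, e+3=h, a+4=e, c+6=i, h+3=k.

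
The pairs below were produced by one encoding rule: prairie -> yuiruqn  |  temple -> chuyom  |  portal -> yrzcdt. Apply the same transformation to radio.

The shifts repeat in a cycle of length 3: positions 0,1,… shift by +9, +3, +8, then the pattern repeats.
On radio: r+9=a, a+3=d, d+8=l, i+9=r, o+3=r.

adlrr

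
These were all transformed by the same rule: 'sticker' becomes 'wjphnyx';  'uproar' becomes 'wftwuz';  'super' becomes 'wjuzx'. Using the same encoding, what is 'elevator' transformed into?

wtyfajqj

The output letters match the input read backwards, each shifted +5: sticker reversed is rekcits. Read the word backwards and shift each letter +5.
Applying it to elevator: reverse → rotavele; then shift: r+5=w, o+5=t, t+5=y, a+5=f, v+5=a, e+5=j, l+5=q, e+5=j.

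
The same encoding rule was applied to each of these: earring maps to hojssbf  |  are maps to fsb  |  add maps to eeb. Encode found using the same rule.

eovpg

Read the word backwards and shift each letter +1.
Applying it to found: reverse → dnuof; then shift: d+1=e, n+1=o, u+1=v, o+1=p, f+1=g.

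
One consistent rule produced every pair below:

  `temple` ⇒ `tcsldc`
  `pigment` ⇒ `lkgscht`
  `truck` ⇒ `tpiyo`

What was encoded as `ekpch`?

siren

t(19)→t(19) and e(4)→c(2) fit y≡15x+20 (mod 26); the inverse of 15 mod 26 is 7. This is an affine cipher: with a=0,…,z=25, each position x becomes (15x+20) mod 26.
Undoing it on ekpch: e(4)→7·(4−20)≡18=s; k(10)→7·(10−20)≡8=i; p(15)→7·(15−20)≡17=r; c(2)→7·(2−20)≡4=e; h(7)→7·(7−20)≡13=n (all mod 26).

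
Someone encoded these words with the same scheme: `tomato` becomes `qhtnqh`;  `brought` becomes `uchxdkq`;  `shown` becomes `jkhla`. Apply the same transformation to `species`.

jopbrpj

Each letter's alphabet position (a=0..z=25) is mapped through 7·x+13 mod 26 — an affine cipher.
On species: s(18)→7·18+13≡9=j; p(15)→7·15+13≡14=o; e(4)→7·4+13≡15=p; c(2)→7·2+13≡1=b; i(8)→7·8+13≡17=r; e(4)→7·4+13≡15=p; s(18)→7·18+13≡9=j (all mod 26).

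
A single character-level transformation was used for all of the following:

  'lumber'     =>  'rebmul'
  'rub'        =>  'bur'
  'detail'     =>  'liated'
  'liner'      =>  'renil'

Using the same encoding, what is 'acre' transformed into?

The output letters match the input read backwards: lumber reversed is rebmul. It's just the letters in reverse order.
On acre: reverse → erca.

erca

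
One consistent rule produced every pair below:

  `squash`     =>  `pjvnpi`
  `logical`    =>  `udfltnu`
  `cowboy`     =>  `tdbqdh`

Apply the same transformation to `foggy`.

cdffh

s(18)→p(15) and q(16)→j(9) fit y≡3x+13 (mod 26); the inverse of 3 mod 26 is 9. Each letter's alphabet position (a=0..z=25) is mapped through 3·x+13 mod 26 — an affine cipher.
On foggy: f(5)→3·5+13≡2=c; o(14)→3·14+13≡3=d; g(6)→3·6+13≡5=f; g(6)→3·6+13≡5=f; y(24)→3·24+13≡7=h (all mod 26).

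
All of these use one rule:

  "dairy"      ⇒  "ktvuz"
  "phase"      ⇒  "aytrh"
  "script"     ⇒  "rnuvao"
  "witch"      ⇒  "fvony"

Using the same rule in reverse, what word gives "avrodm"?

pistol

d(3)→k(10) and a(0)→t(19) fit y≡23x+19 (mod 26); the inverse of 23 mod 26 is 17. Treating letters as 0–25, the rule is x ↦ 23x + 19 (mod 26).
Reversing it on avrodm: a(0)→17·(0−19)≡15=p; v(21)→17·(21−19)≡8=i; r(17)→17·(17−19)≡18=s; o(14)→17·(14−19)≡19=t; d(3)→17·(3−19)≡14=o; m(12)→17·(12−19)≡11=l (all mod 26).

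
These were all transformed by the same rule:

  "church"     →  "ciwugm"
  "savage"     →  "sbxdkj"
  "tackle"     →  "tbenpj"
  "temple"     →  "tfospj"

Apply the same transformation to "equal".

In church: c→c is +0, h→i is +1, u→w is +2, r→u is +3 — the shift increases by 1 each position. Letter i (0-indexed) is shifted by i+0, so successive shifts are 0, 1, 2, ….
On equal: e+0=e, q+1=r, u+2=w, a+3=d, l+4=p.

erwdp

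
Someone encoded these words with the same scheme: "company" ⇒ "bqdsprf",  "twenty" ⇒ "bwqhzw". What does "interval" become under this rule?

odyuhwql

The output letters match the input read backwards, each shifted +3: company reversed is ynapmoc. Read the word backwards and shift each letter +3.
On interval: reverse → lavretni; then shift: l+3=o, a+3=d, v+3=y, r+3=u, e+3=h, t+3=w, n+3=q, i+3=l.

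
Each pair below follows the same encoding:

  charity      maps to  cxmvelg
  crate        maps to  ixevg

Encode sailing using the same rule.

Two steps: reverse the string, then apply a Caesar shift of +4.
For sailing: reverse → gnilias; then shift: g+4=k, n+4=r, i+4=m, l+4=p, i+4=m, a+4=e, s+4=w.

krmpmew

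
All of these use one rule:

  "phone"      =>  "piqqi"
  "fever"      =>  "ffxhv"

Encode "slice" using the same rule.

In phone: p→p is +0, h→i is +1, o→q is +2, n→q is +3 — the shift increases by 1 each position. The shift increases by 1 at each position, starting from +0: 0, 1, 2, ….
Applying it to slice: s+0=s, l+1=m, i+2=k, c+3=f, e+4=i.

smkfi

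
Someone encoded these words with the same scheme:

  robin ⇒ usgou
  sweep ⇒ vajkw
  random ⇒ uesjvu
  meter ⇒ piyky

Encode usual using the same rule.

xwzgs

In robin: r→u is +3, o→s is +4, b→g is +5, i→o is +6 — the shift increases by 1 each position. Letter i (0-indexed) is shifted by i+3, so successive shifts are 3, 4, 5, ….
On usual: u+3=x, s+4=w, u+5=z, a+6=g, l+7=s.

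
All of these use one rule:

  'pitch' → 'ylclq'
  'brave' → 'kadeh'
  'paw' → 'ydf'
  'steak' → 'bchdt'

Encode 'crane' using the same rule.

The shift depends on letter class: consonant p→y is +9, but vowel i→l is +3. Two shifts are in play — +3 for a/e/i/o/u, +9 for every other letter.
On crane: c(cons)+9=l, r(cons)+9=a, a(vowel)+3=d, n(cons)+9=w, e(vowel)+3=h.

ladwh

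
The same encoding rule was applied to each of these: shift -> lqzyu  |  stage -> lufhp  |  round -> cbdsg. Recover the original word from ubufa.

Each letter's alphabet position (a=0..z=25) is mapped through 9·x+5 mod 26 — an affine cipher.
Undoing it on ubufa: u(20)→3·(20−5)≡19=t; b(1)→3·(1−5)≡14=o; u(20)→3·(20−5)≡19=t; f(5)→3·(5−5)≡0=a; a(0)→3·(0−5)≡11=l (all mod 26).

total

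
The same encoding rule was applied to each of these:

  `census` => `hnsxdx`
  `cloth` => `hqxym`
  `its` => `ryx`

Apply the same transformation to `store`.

The shift depends on letter class: consonant c→h is +5, but vowel e→n is +9. The rule splits by letter class: vowels +9, consonants +5.
On store: s(cons)+5=x, t(cons)+5=y, o(vowel)+9=x, r(cons)+5=w, e(vowel)+9=n.

xyxwn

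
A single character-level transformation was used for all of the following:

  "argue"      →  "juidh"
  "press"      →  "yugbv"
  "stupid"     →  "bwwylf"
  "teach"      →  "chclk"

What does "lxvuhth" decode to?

Shifts by position in argue: pos 0: a→j (+9), pos 1: r→u (+3), pos 2: g→i (+2), pos 3: u→d (+9), pos 4: e→h (+3) — repeating every 3. A repeating key of period 3 is used — shifts +9, +3, +2 over and over.
Undoing it on lxvuhth: l−9=c, x−3=u, v−2=t, u−9=l, h−3=e, t−2=r, h−9=y.

cutlery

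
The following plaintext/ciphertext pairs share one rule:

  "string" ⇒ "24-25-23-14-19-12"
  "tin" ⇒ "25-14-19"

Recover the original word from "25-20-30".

s is letter #19 and maps to 24: an offset of 5. Each letter is replaced by its alphabet position (a=1..z=26) + 5.
Reversing it on 25-20-30: 25→(25−5)÷1=20=t, 20→(20−5)÷1=15=o, 30→(30−5)÷1=25=y.

toy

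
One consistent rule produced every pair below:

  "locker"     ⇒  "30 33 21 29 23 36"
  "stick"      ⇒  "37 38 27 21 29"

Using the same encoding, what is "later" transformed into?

30 19 38 23 36

l is letter #12 and maps to 30: an offset of 18. Each letter is replaced by its alphabet position (a=1..z=26) + 18.
For later: l=12→30, a=1→19, t=20→38, e=5→23, r=18→36.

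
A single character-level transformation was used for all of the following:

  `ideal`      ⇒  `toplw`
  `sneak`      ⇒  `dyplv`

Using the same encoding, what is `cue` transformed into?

Compare letters: i→t is +11, d→o is +11, e→p is +11 — a constant shift. Each letter is shifted forward by 11 in the alphabet (a Caesar shift of +11).
Applying it to cue: c+11=n, u+11=f, e+11=p.

nfp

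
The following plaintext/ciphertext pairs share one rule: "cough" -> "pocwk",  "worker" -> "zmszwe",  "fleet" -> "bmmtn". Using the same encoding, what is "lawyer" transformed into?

The output letters match the input read backwards, each shifted +8: cough reversed is hguoc. The word is reversed, then every letter is shifted forward by 8.
Applying it to lawyer: reverse → reywal; then shift: r+8=z, e+8=m, y+8=g, w+8=e, a+8=i, l+8=t.

zmgeit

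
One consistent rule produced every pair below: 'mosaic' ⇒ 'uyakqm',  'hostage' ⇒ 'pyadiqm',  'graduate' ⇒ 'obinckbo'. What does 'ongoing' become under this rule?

wxoyqxo

Shifts by position in mosaic: pos 0: m→u (+8), pos 1: o→y (+10), pos 2: s→a (+8), pos 3: a→k (+10) — repeating every 2. It's a Vigenère-style cipher with numeric key [8,10]: position i shifts by key[i mod 2].
Applying it to ongoing: o+8=w, n+10=x, g+8=o, o+10=y, i+8=q, n+10=x, g+8=o.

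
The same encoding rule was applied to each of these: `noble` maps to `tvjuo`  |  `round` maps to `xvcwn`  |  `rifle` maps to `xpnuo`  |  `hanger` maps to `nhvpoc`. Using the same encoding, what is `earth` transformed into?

khzcr

Letter i (0-indexed) is shifted by i+6, so successive shifts are 6, 7, 8, ….
On earth: e+6=k, a+7=h, r+8=z, t+9=c, h+10=r.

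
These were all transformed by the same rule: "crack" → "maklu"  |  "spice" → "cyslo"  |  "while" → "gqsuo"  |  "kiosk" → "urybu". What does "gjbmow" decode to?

It's a Vigenère-style cipher with numeric key [10,9]: position i shifts by key[i mod 2].
Reversing it on gjbmow: g−10=w, j−9=a, b−10=r, m−9=d, o−10=e, w−9=n.

warden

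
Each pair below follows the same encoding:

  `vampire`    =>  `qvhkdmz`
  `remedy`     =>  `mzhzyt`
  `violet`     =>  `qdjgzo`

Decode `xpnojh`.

custom

Compare letters: v→q is +21, a→v is +21, m→h is +21 — a constant shift. Each letter is shifted forward by 21 in the alphabet (a Caesar shift of +21).
Reversing it on xpnojh: x−21=c, p−21=u, n−21=s, o−21=t, j−21=o, h−21=m.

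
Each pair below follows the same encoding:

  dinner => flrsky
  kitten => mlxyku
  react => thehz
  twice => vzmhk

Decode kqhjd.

In dinner: d→f is +2, i→l is +3, n→r is +4, n→s is +5 — the shift increases by 1 each position. Letter i (0-indexed) is shifted by i+2, so successive shifts are 2, 3, 4, ….
Decoding kqhjd: k−2=i, q−3=n, h−4=d, j−5=e, d−6=x.

index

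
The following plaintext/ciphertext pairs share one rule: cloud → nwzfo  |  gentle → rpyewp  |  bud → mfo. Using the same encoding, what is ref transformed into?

cpq

Each letter is shifted forward by 11 in the alphabet (a Caesar shift of +11).
On ref: r+11=c, e+11=p, f+11=q.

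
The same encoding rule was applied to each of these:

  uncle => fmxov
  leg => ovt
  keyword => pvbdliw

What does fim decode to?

urn

This is the alphabet-reversal cipher (Atbash): a becomes z, b becomes y, etc.
Reversing it on fim: f↔u, i↔r, m↔n.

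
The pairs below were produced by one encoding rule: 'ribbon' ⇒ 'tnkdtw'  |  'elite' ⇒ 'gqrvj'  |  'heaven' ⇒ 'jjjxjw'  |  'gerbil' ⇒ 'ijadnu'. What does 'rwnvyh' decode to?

Shifts by position in ribbon: pos 0: r→t (+2), pos 1: i→n (+5), pos 2: b→k (+9), pos 3: b→d (+2), pos 4: o→t (+5), pos 5: n→w (+9) — repeating every 3. The shifts repeat in a cycle of length 3: positions 0,1,… shift by +2, +5, +9, then the pattern repeats.
Reversing it on rwnvyh: r−2=p, w−5=r, n−9=e, v−2=t, y−5=t, h−9=y.

pretty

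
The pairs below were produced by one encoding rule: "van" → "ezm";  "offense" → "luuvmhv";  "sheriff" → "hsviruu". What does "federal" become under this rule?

Letters are reflected about the middle of the alphabet (position → 25−position): Atbash.
Applying it to federal: f↔u, e↔v, d↔w, e↔v, r↔i, a↔z, l↔o.

uvwvizo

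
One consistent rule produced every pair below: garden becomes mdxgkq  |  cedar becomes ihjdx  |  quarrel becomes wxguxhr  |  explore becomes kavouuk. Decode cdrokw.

A repeating key of period 2 is used — shifts +6, +3 over and over.
Decoding cdrokw: c−6=w, d−3=a, r−6=l, o−3=l, k−6=e, w−3=t.

wallet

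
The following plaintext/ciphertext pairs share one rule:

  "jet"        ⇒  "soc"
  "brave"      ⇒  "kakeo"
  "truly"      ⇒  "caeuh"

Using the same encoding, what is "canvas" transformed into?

Two shifts are in play — +10 for a/e/i/o/u, +9 for every other letter.
Applying it to canvas: c(cons)+9=l, a(vowel)+10=k, n(cons)+9=w, v(cons)+9=e, a(vowel)+10=k, s(cons)+9=b.

lkwekb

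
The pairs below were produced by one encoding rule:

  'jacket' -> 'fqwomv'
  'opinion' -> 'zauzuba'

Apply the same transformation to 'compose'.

The output letters match the input read backwards, each shifted +12: jacket reversed is tekcaj. Two steps: reverse the string, then apply a Caesar shift of +12.
On compose: reverse → esopmoc; then shift: e+12=q, s+12=e, o+12=a, p+12=b, m+12=y, o+12=a, c+12=o.

qeabyao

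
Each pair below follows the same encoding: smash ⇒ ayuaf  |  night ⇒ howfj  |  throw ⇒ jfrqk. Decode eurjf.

earth

s(18)→a(0) and m(12)→y(24) fit y≡9x+20 (mod 26); the inverse of 9 mod 26 is 3. Treating letters as 0–25, the rule is x ↦ 9x + 20 (mod 26).
Reversing it on eurjf: e(4)→3·(4−20)≡4=e; u(20)→3·(20−20)≡0=a; r(17)→3·(17−20)≡17=r; j(9)→3·(9−20)≡19=t; f(5)→3·(5−20)≡7=h (all mod 26).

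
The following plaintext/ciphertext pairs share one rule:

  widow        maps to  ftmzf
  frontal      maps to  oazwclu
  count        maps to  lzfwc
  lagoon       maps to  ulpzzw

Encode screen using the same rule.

The shift depends on letter class: consonant w→f is +9, but vowel i→t is +11. The rule splits by letter class: vowels +11, consonants +9.
On screen: s(cons)+9=b, c(cons)+9=l, r(cons)+9=a, e(vowel)+11=p, e(vowel)+11=p, n(cons)+9=w.

blappw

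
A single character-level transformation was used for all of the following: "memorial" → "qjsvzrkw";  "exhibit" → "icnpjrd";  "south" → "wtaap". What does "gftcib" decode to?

canvas

In memorial: m→q is +4, e→j is +5, m→s is +6, o→v is +7 — the shift increases by 1 each position. Letter i (0-indexed) is shifted by i+4, so successive shifts are 4, 5, 6, ….
Decoding gftcib: g−4=c, f−5=a, t−6=n, c−7=v, i−8=a, b−9=s.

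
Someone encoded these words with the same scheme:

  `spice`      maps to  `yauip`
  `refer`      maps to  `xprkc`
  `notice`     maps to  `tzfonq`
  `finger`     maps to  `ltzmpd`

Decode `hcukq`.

brief

The shifts repeat in a cycle of length 3: positions 0,1,… shift by +6, +11, +12, then the pattern repeats.
Undoing it on hcukq: h−6=b, c−11=r, u−12=i, k−6=e, q−11=f.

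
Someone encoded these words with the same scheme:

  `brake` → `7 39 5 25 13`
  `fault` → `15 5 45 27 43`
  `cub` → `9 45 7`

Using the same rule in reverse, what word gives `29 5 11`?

b(#2)→7 and r(#18)→39: differences scale by 2, so n = 2·pos + 3. With a=1..z=26, the number is 2·pos + 3.
Decoding 29 5 11: 29→(29−3)÷2=13=m, 5→(5−3)÷2=1=a, 11→(11−3)÷2=4=d.

mad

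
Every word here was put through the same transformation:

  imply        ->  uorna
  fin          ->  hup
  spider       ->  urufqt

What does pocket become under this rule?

The rule splits by letter class: vowels +12, consonants +2.
For pocket: p(cons)+2=r, o(vowel)+12=a, c(cons)+2=e, k(cons)+2=m, e(vowel)+12=q, t(cons)+2=v.

raemqv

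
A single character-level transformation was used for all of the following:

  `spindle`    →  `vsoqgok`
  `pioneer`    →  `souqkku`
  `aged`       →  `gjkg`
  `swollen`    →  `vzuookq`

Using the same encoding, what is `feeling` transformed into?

ikkooqj

The shift depends on letter class: consonant s→v is +3, but vowel i→o is +6. Vowels shift forward by 6 and consonants shift forward by 3.
On feeling: f(cons)+3=i, e(vowel)+6=k, e(vowel)+6=k, l(cons)+3=o, i(vowel)+6=o, n(cons)+3=q, g(cons)+3=j.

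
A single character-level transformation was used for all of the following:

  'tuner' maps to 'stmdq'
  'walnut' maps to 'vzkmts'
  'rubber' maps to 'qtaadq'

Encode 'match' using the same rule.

Compare letters: t→s is +25, u→t is +25, n→m is +25 — a constant shift. Each letter is shifted forward by 25 in the alphabet (a Caesar shift of +25).
On match: m+25=l, a+25=z, t+25=s, c+25=b, h+25=g.

lzsbg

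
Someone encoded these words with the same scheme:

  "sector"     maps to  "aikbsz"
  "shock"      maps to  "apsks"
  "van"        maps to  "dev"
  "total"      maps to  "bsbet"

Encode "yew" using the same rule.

gie

The shift depends on letter class: consonant s→a is +8, but vowel e→i is +4. The rule splits by letter class: vowels +4, consonants +8.
On yew: y(cons)+8=g, e(vowel)+4=i, w(cons)+8=e.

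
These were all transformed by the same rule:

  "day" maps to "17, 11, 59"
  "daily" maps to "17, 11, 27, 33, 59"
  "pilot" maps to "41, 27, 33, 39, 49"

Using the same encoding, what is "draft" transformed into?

17, 45, 11, 21, 49

d(#4)→17 and a(#1)→11: differences scale by 2, so n = 2·pos + 9. The formula is n = 2×(alphabet index, a=1) + 9.
Applying it to draft: d=4→17, r=18→45, a=1→11, f=6→21, t=20→49.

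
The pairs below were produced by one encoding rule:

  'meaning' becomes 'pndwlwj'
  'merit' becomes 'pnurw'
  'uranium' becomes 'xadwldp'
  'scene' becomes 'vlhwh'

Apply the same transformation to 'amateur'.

dvdchdu

Shifts by position in meaning: pos 0: m→p (+3), pos 1: e→n (+9), pos 2: a→d (+3), pos 3: n→w (+9) — repeating every 2. The shifts repeat in a cycle of length 2: positions 0,1,… shift by +3, +9, then the pattern repeats.
For amateur: a+3=d, m+9=v, a+3=d, t+9=c, e+3=h, u+9=d, r+3=u.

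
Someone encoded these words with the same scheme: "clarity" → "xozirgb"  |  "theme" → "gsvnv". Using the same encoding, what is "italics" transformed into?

rgzorxh

Each pair mirrors across the alphabet (c↔x, l↔o, a↔z): positions sum to 25. This is the alphabet-reversal cipher (Atbash): a becomes z, b becomes y, etc.
On italics: i↔r, t↔g, a↔z, l↔o, i↔r, c↔x, s↔h.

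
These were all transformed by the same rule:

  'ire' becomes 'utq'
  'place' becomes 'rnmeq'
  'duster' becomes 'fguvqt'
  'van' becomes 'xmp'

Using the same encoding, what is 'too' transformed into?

Vowels shift forward by 12 and consonants shift forward by 2.
Applying it to too: t(cons)+2=v, o(vowel)+12=a, o(vowel)+12=a.

vaa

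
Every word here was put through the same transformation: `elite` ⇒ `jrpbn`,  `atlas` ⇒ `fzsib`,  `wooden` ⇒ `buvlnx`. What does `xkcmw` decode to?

Each letter shifts forward by (position + 5), i.e. 5, 6, 7, … — the shift grows by one for each successive letter.
Decoding xkcmw: x−5=s, k−6=e, c−7=v, m−8=e, w−9=n.

seven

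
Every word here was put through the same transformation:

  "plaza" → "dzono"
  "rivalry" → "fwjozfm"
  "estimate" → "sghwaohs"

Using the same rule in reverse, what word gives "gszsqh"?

Compare letters: p→d is +14, l→z is +14, a→o is +14 — a constant shift. Every letter moves 14 places later in the alphabet, wrapping around z→a.
Undoing it on gszsqh: g−14=s, s−14=e, z−14=l, s−14=e, q−14=c, h−14=t.

select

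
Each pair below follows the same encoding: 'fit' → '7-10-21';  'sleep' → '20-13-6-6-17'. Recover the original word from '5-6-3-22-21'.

debut

f is letter #6 and maps to 7: an offset of 1. Letters become their 1-based position plus 1 (so a→2, b→3, …).
Undoing it on 5-6-3-22-21: 5→(5−1)÷1=4=d, 6→(6−1)÷1=5=e, 3→(3−1)÷1=2=b, 22→(22−1)÷1=21=u, 21→(21−1)÷1=20=t.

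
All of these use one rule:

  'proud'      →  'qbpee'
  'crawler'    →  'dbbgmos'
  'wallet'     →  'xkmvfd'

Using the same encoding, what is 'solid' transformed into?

tymse

Shifts by position in proud: pos 0: p→q (+1), pos 1: r→b (+10), pos 2: o→p (+1), pos 3: u→e (+10) — repeating every 2. It's a Vigenère-style cipher with numeric key [1,10]: position i shifts by key[i mod 2].
For solid: s+1=t, o+10=y, l+1=m, i+10=s, d+1=e.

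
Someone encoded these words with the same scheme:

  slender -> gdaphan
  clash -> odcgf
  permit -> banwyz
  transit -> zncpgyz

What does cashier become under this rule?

ocgfyan

s(18)→g(6) and l(11)→d(3) fit y≡19x+2 (mod 26); the inverse of 19 mod 26 is 11. Treating letters as 0–25, the rule is x ↦ 19x + 2 (mod 26).
For cashier: c(2)→19·2+2≡14=o; a(0)→19·0+2≡2=c; s(18)→19·18+2≡6=g; h(7)→19·7+2≡5=f; i(8)→19·8+2≡24=y; e(4)→19·4+2≡0=a; r(17)→19·17+2≡13=n (all mod 26).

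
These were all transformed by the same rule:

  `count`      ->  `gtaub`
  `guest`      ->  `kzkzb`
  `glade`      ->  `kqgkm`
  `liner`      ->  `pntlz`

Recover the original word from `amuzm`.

whose

In count: c→g is +4, o→t is +5, u→a is +6, n→u is +7 — the shift increases by 1 each position. The shift increases by 1 at each position, starting from +4: 4, 5, 6, ….
Decoding amuzm: a−4=w, m−5=h, u−6=o, z−7=s, m−8=e.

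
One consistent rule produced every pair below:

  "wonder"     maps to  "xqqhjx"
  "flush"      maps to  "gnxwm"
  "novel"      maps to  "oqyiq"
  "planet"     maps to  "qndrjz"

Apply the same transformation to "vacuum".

Letter i (0-indexed) is shifted by i+1, so successive shifts are 1, 2, 3, ….
Applying it to vacuum: v+1=w, a+2=c, c+3=f, u+4=y, u+5=z, m+6=s.

wcfyzs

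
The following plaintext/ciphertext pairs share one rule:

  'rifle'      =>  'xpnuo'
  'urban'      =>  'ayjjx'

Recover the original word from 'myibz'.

grasp

In rifle: r→x is +6, i→p is +7, f→n is +8, l→u is +9 — the shift increases by 1 each position. Each letter shifts forward by (position + 6), i.e. 6, 7, 8, … — the shift grows by one for each successive letter.
Decoding myibz: m−6=g, y−7=r, i−8=a, b−9=s, z−10=p.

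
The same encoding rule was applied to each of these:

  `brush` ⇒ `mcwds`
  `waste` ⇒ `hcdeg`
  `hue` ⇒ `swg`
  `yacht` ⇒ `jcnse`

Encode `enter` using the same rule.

gyegc

The shift depends on letter class: consonant b→m is +11, but vowel u→w is +2. Two shifts are in play — +2 for a/e/i/o/u, +11 for every other letter.
For enter: e(vowel)+2=g, n(cons)+11=y, t(cons)+11=e, e(vowel)+2=g, r(cons)+11=c.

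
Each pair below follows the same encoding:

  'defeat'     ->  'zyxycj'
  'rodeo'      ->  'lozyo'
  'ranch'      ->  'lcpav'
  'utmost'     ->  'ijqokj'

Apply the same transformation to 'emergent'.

d(3)→z(25) and e(4)→y(24) fit y≡25x+2 (mod 26); the inverse of 25 mod 26 is 25. This is an affine cipher: with a=0,…,z=25, each position x becomes (25x+2) mod 26.
On emergent: e(4)→25·4+2≡24=y; m(12)→25·12+2≡16=q; e(4)→25·4+2≡24=y; r(17)→25·17+2≡11=l; g(6)→25·6+2≡22=w; e(4)→25·4+2≡24=y; n(13)→25·13+2≡15=p; t(19)→25·19+2≡9=j (all mod 26).

yqylwypj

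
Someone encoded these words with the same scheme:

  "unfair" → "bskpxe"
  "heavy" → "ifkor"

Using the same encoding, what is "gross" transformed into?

The output letters match the input read backwards, each shifted +10: unfair reversed is riafnu. The word is reversed, then every letter is shifted forward by 10.
For gross: reverse → ssorg; then shift: s+10=c, s+10=c, o+10=y, r+10=b, g+10=q.

ccybq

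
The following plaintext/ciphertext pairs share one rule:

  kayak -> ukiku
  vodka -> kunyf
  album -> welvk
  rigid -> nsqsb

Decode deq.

gut

Read the word backwards and shift each letter +10.
Undoing it on deq: shift back: d−10=t, e−10=u, q−10=g → tug; then reverse → gut.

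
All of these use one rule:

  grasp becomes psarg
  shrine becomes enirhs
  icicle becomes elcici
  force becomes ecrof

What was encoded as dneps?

The output letters match the input read backwards: grasp reversed is psarg. It's just the letters in reverse order.
Undoing it on dneps: then reverse → spend.

spend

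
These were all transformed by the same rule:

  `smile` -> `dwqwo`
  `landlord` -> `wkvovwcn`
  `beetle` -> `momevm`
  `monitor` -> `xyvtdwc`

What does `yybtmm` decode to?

notice

Shifts by position in smile: pos 0: s→d (+11), pos 1: m→w (+10), pos 2: i→q (+8), pos 3: l→w (+11), pos 4: e→o (+10) — repeating every 3. It's a Vigenère-style cipher with numeric key [11,10,8]: position i shifts by key[i mod 3].
Decoding yybtmm: y−11=n, y−10=o, b−8=t, t−11=i, m−10=c, m−8=e.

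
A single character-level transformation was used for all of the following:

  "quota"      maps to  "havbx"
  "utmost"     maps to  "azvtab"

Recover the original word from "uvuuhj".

cannon

The output letters match the input read backwards, each shifted +7: quota reversed is atouq. Read the word backwards and shift each letter +7.
Reversing it on uvuuhj: shift back: u−7=n, v−7=o, u−7=n, u−7=n, h−7=a, j−7=c → nonnac; then reverse → cannon.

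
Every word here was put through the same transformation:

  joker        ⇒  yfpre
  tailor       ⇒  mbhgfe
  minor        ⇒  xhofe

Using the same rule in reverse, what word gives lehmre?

j(9)→y(24) and o(14)→f(5) fit y≡17x+1 (mod 26); the inverse of 17 mod 26 is 23. Each letter's alphabet position (a=0..z=25) is mapped through 17·x+1 mod 26 — an affine cipher.
Decoding lehmre: l(11)→23·(11−1)≡22=w; e(4)→23·(4−1)≡17=r; h(7)→23·(7−1)≡8=i; m(12)→23·(12−1)≡19=t; r(17)→23·(17−1)≡4=e; e(4)→23·(4−1)≡17=r (all mod 26).

writer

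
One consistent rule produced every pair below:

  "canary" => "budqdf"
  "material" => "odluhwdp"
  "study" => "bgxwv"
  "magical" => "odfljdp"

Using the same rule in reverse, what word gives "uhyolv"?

Read the word backwards and shift each letter +3.
Reversing it on uhyolv: shift back: u−3=r, h−3=e, y−3=v, o−3=l, l−3=i, v−3=s → revlis; then reverse → silver.

silver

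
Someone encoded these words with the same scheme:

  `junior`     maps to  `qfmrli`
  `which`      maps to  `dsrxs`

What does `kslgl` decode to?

photo

Each pair mirrors across the alphabet (j↔q, u↔f, n↔m): positions sum to 25. Letters are reflected about the middle of the alphabet (position → 25−position): Atbash.
Undoing it on kslgl: k↔p, s↔h, l↔o, g↔t, l↔o.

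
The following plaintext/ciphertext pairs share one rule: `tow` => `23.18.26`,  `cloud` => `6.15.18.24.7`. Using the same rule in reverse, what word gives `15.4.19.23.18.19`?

t is letter #20 and maps to 23: an offset of 3. The number is (letter's place in the alphabet, a=1) + 3.
Undoing it on 15.4.19.23.18.19: 15→(15−3)÷1=12=l, 4→(4−3)÷1=1=a, 19→(19−3)÷1=16=p, 23→(23−3)÷1=20=t, 18→(18−3)÷1=15=o, 19→(19−3)÷1=16=p.

laptop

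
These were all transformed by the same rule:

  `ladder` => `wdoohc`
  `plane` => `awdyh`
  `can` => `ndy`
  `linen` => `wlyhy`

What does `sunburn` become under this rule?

dxymxcy

The rule splits by letter class: vowels +3, consonants +11.
For sunburn: s(cons)+11=d, u(vowel)+3=x, n(cons)+11=y, b(cons)+11=m, u(vowel)+3=x, r(cons)+11=c, n(cons)+11=y.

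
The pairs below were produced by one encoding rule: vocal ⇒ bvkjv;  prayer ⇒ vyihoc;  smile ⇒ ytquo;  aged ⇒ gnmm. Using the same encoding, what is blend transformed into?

In vocal: v→b is +6, o→v is +7, c→k is +8, a→j is +9 — the shift increases by 1 each position. Each letter shifts forward by (position + 6), i.e. 6, 7, 8, … — the shift grows by one for each successive letter.
Applying it to blend: b+6=h, l+7=s, e+8=m, n+9=w, d+10=n.

hsmwn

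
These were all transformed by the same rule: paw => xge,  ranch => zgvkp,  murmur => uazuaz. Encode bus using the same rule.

The shift depends on letter class: consonant p→x is +8, but vowel a→g is +6. Two shifts are in play — +6 for a/e/i/o/u, +8 for every other letter.
On bus: b(cons)+8=j, u(vowel)+6=a, s(cons)+8=a.

jaa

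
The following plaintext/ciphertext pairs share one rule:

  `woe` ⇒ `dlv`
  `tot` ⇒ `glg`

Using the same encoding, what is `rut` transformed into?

Letters are reflected about the middle of the alphabet (position → 25−position): Atbash.
On rut: r↔i, u↔f, t↔g.

ifg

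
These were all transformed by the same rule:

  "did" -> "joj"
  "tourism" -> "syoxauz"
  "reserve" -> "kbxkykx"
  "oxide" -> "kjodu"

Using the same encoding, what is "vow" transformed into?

The output letters match the input read backwards, each shifted +6: did reversed is did. Two steps: reverse the string, then apply a Caesar shift of +6.
For vow: reverse → wov; then shift: w+6=c, o+6=u, v+6=b.

cub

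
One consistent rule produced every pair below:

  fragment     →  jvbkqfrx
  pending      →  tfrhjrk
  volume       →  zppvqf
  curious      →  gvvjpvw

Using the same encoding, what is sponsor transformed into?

Vowels shift forward by 1 and consonants shift forward by 4.
For sponsor: s(cons)+4=w, p(cons)+4=t, o(vowel)+1=p, n(cons)+4=r, s(cons)+4=w, o(vowel)+1=p, r(cons)+4=v.

wtprwpv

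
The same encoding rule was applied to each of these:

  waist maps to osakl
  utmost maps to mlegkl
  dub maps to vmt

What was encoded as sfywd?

angel

Compare letters: w→o is +18, a→s is +18, i→a is +18 — a constant shift. It's a constant shift of +18 (ROT18).
Reversing it on sfywd: s−18=a, f−18=n, y−18=g, w−18=e, d−18=l.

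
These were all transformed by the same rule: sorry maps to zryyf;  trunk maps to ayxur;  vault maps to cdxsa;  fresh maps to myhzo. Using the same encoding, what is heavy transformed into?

The shift depends on letter class: consonant s→z is +7, but vowel o→r is +3. The rule splits by letter class: vowels +3, consonants +7.
For heavy: h(cons)+7=o, e(vowel)+3=h, a(vowel)+3=d, v(cons)+7=c, y(cons)+7=f.

ohdcf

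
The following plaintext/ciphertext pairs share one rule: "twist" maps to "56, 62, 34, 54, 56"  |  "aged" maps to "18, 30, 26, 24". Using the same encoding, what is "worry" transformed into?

62, 46, 52, 52, 66

Each letter becomes 2×(its alphabet position, a=1..z=26) + 16.
Applying it to worry: w=23→62, o=15→46, r=18→52, r=18→52, y=25→66.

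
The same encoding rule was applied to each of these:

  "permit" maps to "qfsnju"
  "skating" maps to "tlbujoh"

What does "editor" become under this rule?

It's a constant shift of +1 (ROT1).
Applying it to editor: e+1=f, d+1=e, i+1=j, t+1=u, o+1=p, r+1=s.

fejups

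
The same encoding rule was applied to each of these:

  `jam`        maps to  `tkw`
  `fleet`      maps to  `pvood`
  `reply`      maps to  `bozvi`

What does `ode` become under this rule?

Compare letters: j→t is +10, a→k is +10, m→w is +10 — a constant shift. This is a Caesar cipher with shift 10.
On ode: o+10=y, d+10=n, e+10=o.

yno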